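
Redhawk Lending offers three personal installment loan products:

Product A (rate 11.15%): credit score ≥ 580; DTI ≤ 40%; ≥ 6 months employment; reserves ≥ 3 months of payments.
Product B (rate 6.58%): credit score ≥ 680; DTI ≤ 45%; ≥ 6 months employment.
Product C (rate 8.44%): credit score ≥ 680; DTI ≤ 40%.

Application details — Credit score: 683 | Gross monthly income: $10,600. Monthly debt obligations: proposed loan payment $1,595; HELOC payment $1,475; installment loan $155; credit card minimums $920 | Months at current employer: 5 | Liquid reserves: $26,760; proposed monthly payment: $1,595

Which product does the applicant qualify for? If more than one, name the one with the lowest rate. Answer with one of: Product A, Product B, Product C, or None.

Product C

Total debts = (1,595 + 1,475 + 155 + 920) = 4,145; DTI = 4,145/10,600 = 39.1%.
Reserves = 26,760/1,595 = 16.8 months.
Product A: score 683 ≥ 580; DTI 39.1% ≤ 40%; employment 5 < 6 mo; reserves 16.8 ≥ 3 mo → does not qualify.
Product B: score 683 ≥ 680; DTI 39.1% ≤ 45%; employment 5 < 6 mo → does not qualify.
Product C: score 683 ≥ 680; DTI 39.1% ≤ 40% → qualifies.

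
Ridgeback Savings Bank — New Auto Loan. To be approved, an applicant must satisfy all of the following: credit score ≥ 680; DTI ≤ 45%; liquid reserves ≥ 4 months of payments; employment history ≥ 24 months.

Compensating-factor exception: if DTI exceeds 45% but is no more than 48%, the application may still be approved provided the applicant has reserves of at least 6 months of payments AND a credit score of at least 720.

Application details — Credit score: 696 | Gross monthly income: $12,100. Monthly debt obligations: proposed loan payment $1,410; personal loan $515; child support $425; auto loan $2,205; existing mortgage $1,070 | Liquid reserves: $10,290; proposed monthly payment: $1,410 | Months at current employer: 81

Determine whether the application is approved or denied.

Credit score 696 ≥ 680 (meets base)
Total debts = (1,410 + 515 + 425 + 2,205 + 1,070) = 5,625. DTI: 5,625 ÷ 12,100 = 46.5%, over the 45% base limit.
Reserves = 10,290/1,410 = 7.3 months ≥ 4
Employment 81 ≥ 24 months
DTI 46.5% is within the 45%–48% exception band; checking compensating factors.
Override check — reserves: 7.3 mo (ok); score: 696 (below 720).
Override conditions not both satisfied; exception does not apply.

Denied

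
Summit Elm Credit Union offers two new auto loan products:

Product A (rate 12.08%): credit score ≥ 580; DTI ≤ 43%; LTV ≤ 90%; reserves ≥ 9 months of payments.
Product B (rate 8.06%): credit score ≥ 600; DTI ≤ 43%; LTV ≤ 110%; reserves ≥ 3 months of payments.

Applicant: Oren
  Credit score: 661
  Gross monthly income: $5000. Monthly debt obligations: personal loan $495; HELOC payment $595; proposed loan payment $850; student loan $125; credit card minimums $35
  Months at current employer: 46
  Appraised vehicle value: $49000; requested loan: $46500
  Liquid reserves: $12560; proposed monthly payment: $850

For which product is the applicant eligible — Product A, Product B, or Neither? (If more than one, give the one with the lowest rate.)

Product B

Total debts = (495 + 595 + 850 + 125 + 35) = 2,100; DTI = 2,100/5,000 = 42%.
LTV = 46,500/49,000 = 94.9%.
Reserves = 12,560/850 = 14.8 months.
Product A: score 661 ≥ 580; DTI 42% ≤ 43%; LTV 94.9% > 90%; reserves 14.8 ≥ 9 mo → does not qualify.
Product B: score 661 ≥ 600; DTI 42% ≤ 43%; LTV 94.9% ≤ 110%; reserves 14.8 ≥ 3 mo → qualifies.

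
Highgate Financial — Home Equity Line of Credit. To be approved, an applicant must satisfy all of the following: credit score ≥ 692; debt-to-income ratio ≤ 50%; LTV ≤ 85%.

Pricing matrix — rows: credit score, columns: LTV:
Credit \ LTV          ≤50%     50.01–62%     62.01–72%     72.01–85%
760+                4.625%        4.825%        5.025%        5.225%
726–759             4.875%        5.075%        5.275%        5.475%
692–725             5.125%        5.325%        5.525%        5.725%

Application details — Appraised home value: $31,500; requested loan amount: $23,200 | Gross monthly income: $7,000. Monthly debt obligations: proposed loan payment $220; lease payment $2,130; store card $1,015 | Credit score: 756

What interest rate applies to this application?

Credit score 756 ≥ 692; Total monthly debts = (220 + 2,130 + 1,015) = 3,365. Debt-to-income = 3,365/7,000 = 48.1% — meets 50% limit
Loan-to-value = 23,200/31,500 = 73.7% — pass (85% max)
Score 756 is in the 726–759 band; LTV 73.7% is in the 72.01–85% band → 5.475%.

5.475%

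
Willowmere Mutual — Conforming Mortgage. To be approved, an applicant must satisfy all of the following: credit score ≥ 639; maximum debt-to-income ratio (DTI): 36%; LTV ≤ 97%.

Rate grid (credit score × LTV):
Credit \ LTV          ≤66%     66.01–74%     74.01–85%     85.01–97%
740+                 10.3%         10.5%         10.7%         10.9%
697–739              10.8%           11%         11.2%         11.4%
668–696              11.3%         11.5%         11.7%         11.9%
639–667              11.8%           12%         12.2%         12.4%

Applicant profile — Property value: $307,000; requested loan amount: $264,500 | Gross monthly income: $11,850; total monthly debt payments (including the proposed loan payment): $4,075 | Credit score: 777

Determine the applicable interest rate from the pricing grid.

Credit score 777 ≥ 639; DTI: 4,075 ÷ 11,850 = 34.4%, within the 36% cap
LTV = 264,500/307,000 = 86.2% ≤ 97%
Credit 777 → row 740+; LTV 86.2% → column 85.01–97%. Grid cell → 10.9%.

10.9%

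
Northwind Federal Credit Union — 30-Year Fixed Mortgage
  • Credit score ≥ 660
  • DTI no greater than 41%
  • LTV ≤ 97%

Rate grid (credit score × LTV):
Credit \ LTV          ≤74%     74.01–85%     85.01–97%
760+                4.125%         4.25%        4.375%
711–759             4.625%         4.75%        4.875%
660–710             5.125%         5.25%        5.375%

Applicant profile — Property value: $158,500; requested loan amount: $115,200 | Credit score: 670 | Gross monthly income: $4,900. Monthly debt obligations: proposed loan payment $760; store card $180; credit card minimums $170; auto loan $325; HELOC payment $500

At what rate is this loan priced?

Credit score 670 ≥ 660; Total monthly debts = (760 + 180 + 170 + 325 + 500) = 1,935. Debt-to-income = 1,935/4,900 = 39.5% — meets 41% limit
Loan-to-value = 115,200/158,500 = 72.7% — pass (97% max)
Score 670 is in the 660–710 band; LTV 72.7% is in the ≤74% band → 5.125%.

5.125%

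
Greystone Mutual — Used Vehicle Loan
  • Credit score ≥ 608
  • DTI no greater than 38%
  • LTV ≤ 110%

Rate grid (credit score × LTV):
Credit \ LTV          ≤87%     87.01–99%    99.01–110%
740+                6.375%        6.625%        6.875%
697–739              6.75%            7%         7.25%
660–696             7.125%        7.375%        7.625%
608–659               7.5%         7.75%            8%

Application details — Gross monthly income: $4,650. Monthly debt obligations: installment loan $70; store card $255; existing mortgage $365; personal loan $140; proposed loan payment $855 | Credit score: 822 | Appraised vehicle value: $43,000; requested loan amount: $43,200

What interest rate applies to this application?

Credit score 822 ≥ 608; Total monthly debts = (70 + 255 + 365 + 140 + 855) = 1,685. Debt-to-income = 1,685/4,650 = 36.2% — meets 38% limit
LTV: 43,200 ÷ 43,000 = 100.5%, within 110% cap
Row: 822 falls in 740+. Column: 100.5% falls in 99.01–110%. Rate = 6.875%.

6.875%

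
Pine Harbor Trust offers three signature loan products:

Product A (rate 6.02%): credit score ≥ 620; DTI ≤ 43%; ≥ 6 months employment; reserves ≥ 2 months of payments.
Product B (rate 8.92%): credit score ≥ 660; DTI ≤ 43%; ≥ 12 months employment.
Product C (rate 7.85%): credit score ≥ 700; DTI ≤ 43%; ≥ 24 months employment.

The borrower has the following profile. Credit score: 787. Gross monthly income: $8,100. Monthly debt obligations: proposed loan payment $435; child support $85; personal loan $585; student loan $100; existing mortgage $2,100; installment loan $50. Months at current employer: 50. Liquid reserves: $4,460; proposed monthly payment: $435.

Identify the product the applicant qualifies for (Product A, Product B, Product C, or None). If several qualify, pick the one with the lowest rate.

Product A

Total debts = (435 + 85 + 585 + 100 + 2,100 + 50) = 3,355; DTI = 3,355/8,100 = 41.4%.
Reserves = 4,460/435 = 10.3 months.
Product A: score 787 ≥ 620; DTI 41.4% ≤ 43%; employment 50 ≥ 6 mo; reserves 10.3 ≥ 2 mo → qualifies.
Product B: score 787 ≥ 660; DTI 41.4% ≤ 43%; employment 50 ≥ 12 mo → qualifies.
Product C: score 787 ≥ 700; DTI 41.4% ≤ 43%; employment 50 ≥ 24 mo → qualifies.
Qualifying: Product A, Product B, Product C. Lowest rate is 6.02% → Product A.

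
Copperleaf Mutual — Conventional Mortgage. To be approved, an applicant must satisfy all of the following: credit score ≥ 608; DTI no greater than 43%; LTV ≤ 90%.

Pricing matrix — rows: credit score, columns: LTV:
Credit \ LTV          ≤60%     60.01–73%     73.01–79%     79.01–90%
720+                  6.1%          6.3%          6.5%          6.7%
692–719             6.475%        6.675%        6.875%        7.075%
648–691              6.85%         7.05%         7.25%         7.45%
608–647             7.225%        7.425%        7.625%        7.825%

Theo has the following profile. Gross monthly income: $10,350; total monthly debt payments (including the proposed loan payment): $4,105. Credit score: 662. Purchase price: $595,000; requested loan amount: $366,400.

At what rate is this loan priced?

7.05%

Credit score 662 ≥ 608; DTI: 4,105 ÷ 10,350 = 39.7%, within the 43% cap
Loan-to-value = 366,400/595,000 = 61.6% — pass (90% max)
Row: 662 falls in 648–691. Column: 61.6% falls in 60.01–73%. Rate = 7.05%.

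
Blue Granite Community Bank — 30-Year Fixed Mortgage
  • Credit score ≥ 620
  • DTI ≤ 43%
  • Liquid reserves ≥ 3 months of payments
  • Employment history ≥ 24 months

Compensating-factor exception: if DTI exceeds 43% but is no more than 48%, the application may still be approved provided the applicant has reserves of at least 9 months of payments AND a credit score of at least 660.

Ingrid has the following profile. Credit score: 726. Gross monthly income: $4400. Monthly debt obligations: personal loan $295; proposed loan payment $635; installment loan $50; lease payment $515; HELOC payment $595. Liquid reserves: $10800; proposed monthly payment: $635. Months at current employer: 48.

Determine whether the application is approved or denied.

Approved

Credit score 726 ≥ 620 (meets base)
Total debts = (295 + 635 + 50 + 515 + 595) = 2,090. DTI = 2,090/4,400 = 47.5% > 43% — standard DTI limit exceeded.
Reserves = 10,800/635 = 17.0 months ≥ 3
Employment 48 ≥ 24 months
47.5% falls in the override range (43%–48%), so the compensating-factor test applies.
Reserves 17.0 ≥ 9 months; credit score 726 ≥ 660.
Both override conditions satisfied; DTI exception granted.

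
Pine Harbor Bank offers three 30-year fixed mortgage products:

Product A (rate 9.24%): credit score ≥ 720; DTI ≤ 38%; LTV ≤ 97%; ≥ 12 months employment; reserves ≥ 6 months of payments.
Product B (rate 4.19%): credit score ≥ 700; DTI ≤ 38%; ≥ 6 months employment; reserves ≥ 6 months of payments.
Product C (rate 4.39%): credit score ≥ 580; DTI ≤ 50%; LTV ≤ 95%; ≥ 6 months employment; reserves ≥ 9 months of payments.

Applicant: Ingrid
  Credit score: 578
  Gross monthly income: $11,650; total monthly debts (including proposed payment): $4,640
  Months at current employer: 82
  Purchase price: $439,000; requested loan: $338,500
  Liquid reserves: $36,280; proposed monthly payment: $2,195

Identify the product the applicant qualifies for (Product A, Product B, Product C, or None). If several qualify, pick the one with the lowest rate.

DTI = 4,640/11,650 = 39.8%.
LTV = 338,500/439,000 = 77.1%.
Reserves = 36,280/2,195 = 16.5 months.
Product A: score 578 < 720; DTI 39.8% > 38%; LTV 77.1% ≤ 97%; employment 82 ≥ 12 mo; reserves 16.5 ≥ 6 mo → does not qualify.
Product B: score 578 < 700; DTI 39.8% > 38%; employment 82 ≥ 6 mo; reserves 16.5 ≥ 6 mo → does not qualify.
Product C: score 578 < 580; DTI 39.8% ≤ 50%; LTV 77.1% ≤ 95%; employment 82 ≥ 6 mo; reserves 16.5 ≥ 9 mo → does not qualify.

None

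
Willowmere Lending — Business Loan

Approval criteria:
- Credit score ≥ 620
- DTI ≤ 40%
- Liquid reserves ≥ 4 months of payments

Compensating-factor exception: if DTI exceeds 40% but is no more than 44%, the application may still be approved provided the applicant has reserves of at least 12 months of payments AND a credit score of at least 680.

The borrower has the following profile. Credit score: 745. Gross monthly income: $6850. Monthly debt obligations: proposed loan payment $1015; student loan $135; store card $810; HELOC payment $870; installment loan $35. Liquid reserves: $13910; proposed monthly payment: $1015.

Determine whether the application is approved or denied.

Credit score 745 ≥ 620 (meets base)
Total debts = (1,015 + 135 + 810 + 870 + 35) = 2,865. DTI: 2,865 ÷ 6,850 = 41.8%, over the 40% base limit.
Liquid reserves cover 13,910/1,015 = 13.7 months — ≥ 4 required
DTI 41.8% is within the 40%–44% exception band; checking compensating factors.
Override check — reserves: 13.7 mo (ok); score: 745 (ok).
Both override conditions satisfied; DTI exception granted.

Approved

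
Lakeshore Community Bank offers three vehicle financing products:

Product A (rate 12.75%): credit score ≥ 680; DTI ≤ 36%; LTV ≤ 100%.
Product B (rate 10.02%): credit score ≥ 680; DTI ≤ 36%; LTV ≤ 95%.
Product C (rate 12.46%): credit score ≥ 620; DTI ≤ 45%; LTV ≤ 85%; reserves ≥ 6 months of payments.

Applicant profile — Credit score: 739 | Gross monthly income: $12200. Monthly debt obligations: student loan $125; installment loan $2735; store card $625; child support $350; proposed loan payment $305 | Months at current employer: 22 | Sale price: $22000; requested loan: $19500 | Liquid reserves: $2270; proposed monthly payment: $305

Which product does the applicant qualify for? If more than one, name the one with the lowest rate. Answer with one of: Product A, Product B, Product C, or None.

Product B

Total debts = (125 + 2,735 + 625 + 350 + 305) = 4,140; DTI = 4,140/12,200 = 33.9%.
LTV = 19,500/22,000 = 88.6%.
Reserves = 2,270/305 = 7.4 months.
Product A: score 739 ≥ 680; DTI 33.9% ≤ 36%; LTV 88.6% ≤ 100% → qualifies.
Product B: score 739 ≥ 680; DTI 33.9% ≤ 36%; LTV 88.6% ≤ 95% → qualifies.
Product C: score 739 ≥ 620; DTI 33.9% ≤ 45%; LTV 88.6% > 85%; reserves 7.4 ≥ 6 mo → does not qualify.
Qualifying: Product A, Product B. Lowest rate is 10.02% → Product B.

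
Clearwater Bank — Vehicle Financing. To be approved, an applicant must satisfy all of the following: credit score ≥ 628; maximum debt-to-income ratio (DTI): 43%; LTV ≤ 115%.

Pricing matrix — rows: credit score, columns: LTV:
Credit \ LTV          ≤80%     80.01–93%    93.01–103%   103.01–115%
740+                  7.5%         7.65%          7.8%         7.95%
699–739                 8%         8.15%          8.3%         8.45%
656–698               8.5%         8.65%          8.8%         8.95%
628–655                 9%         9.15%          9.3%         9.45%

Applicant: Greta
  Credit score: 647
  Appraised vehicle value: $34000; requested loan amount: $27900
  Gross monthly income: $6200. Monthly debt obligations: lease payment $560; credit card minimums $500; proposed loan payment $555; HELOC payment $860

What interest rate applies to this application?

Credit score 647 ≥ 628; Total monthly debts = (560 + 500 + 555 + 860) = 2,475. Debt-to-income = 2,475/6,200 = 39.9% — meets 43% limit
Loan-to-value = 27,900/34,000 = 82.1% — pass (115% max)
Row: 647 falls in 628–655. Column: 82.1% falls in 80.01–93%. Rate = 9.15%.

9.15%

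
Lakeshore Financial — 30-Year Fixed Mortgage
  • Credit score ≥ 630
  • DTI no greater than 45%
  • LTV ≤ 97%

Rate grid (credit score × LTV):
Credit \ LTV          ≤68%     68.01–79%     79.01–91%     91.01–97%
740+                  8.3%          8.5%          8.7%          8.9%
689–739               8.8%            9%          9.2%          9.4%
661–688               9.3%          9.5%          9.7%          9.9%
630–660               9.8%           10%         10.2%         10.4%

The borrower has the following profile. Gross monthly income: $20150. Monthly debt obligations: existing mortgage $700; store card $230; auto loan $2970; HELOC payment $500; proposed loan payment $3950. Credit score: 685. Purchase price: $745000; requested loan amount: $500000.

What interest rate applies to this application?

9.3%

Credit score 685 ≥ 630; Total monthly debts = (700 + 230 + 2,970 + 500 + 3,950) = 8,350. Debt-to-income = 8,350/20,150 = 41.4% — meets 45% limit
Loan-to-value = 500,000/745,000 = 67.1% — pass (97% max)
Score 685 is in the 661–688 band; LTV 67.1% is in the ≤68% band → 9.3%.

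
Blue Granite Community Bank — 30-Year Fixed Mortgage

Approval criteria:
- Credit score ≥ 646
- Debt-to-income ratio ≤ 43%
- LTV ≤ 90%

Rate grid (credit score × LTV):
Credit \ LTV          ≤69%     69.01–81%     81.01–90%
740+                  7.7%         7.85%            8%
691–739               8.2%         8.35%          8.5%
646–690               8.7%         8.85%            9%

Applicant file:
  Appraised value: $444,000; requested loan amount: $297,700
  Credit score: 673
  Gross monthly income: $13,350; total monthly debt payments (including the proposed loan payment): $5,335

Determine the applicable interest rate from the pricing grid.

Credit score 673 ≥ 646; Debt-to-income = 5,335/13,350 = 40% — meets 43% limit
LTV = 297,700/444,000 = 67% ≤ 90%
Row: 673 falls in 646–690. Column: 67% falls in ≤69%. Rate = 8.7%.

8.7%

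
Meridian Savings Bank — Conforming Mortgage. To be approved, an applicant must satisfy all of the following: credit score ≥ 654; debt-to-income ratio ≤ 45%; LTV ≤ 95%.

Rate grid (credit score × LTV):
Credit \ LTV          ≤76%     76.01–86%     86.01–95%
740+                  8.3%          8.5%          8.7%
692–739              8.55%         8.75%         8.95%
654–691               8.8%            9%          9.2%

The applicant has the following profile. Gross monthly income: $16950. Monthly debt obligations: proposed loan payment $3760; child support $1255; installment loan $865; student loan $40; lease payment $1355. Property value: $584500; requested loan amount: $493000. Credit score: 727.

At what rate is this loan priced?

8.75%

Credit score 727 ≥ 654; Total monthly debts = (3,760 + 1,255 + 865 + 40 + 1,355) = 7,275. DTI: 7,275 ÷ 16,950 = 42.9%, within the 45% cap
LTV = 493,000/584,500 = 84.3% ≤ 95%
Credit 727 → row 692–739; LTV 84.3% → column 76.01–86%. Grid cell → 8.75%.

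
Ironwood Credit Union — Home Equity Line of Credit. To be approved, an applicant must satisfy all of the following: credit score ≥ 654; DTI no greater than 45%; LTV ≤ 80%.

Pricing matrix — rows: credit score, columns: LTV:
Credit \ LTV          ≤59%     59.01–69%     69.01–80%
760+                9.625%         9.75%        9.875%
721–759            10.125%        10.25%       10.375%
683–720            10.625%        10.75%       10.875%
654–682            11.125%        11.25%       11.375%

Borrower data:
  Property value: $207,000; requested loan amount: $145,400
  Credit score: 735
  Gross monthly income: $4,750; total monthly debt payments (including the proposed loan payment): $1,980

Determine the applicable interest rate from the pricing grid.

10.375%

Credit score 735 ≥ 654; Debt-to-income = 1,980/4,750 = 41.7% — meets 45% limit
LTV = 145,400/207,000 = 70.2% ≤ 80%
Row: 735 falls in 721–759. Column: 70.2% falls in 69.01–80%. Rate = 10.375%.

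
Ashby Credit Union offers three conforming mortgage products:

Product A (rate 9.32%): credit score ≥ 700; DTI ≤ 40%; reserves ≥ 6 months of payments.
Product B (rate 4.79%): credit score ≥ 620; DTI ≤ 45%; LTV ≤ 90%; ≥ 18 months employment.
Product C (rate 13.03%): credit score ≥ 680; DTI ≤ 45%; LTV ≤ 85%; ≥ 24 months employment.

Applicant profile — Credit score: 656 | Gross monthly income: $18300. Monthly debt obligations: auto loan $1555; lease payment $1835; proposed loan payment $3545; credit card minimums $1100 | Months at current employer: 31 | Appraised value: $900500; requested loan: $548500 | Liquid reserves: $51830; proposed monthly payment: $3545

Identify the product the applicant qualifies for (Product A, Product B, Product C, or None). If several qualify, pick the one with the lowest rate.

Total debts = (1,555 + 1,835 + 3,545 + 1,100) = 8,035; DTI = 8,035/18,300 = 43.9%.
LTV = 548,500/900,500 = 60.9%.
Reserves = 51,830/3,545 = 14.6 months.
Product A: score 656 < 700; DTI 43.9% > 40%; reserves 14.6 ≥ 6 mo → does not qualify.
Product B: score 656 ≥ 620; DTI 43.9% ≤ 45%; LTV 60.9% ≤ 90%; employment 31 ≥ 18 mo → qualifies.
Product C: score 656 < 680; DTI 43.9% ≤ 45%; LTV 60.9% ≤ 85%; employment 31 ≥ 24 mo → does not qualify.

Product B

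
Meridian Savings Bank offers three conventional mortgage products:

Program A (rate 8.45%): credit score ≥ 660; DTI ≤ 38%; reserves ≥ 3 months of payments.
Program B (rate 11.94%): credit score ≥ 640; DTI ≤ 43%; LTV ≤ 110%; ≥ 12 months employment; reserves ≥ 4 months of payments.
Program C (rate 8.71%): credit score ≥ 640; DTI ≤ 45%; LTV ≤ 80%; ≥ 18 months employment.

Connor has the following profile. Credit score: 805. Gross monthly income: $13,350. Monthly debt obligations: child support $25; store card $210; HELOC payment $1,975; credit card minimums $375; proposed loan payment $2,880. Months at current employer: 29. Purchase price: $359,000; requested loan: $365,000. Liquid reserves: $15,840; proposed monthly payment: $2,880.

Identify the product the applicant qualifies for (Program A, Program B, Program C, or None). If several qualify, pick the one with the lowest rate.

Program B

Total debts = (25 + 210 + 1,975 + 375 + 2,880) = 5,465; DTI = 5,465/13,350 = 40.9%.
LTV = 365,000/359,000 = 101.7%.
Reserves = 15,840/2,880 = 5.5 months.
Program A: score 805 ≥ 660; DTI 40.9% > 38%; reserves 5.5 ≥ 3 mo → does not qualify.
Program B: score 805 ≥ 640; DTI 40.9% ≤ 43%; LTV 101.7% ≤ 110%; employment 29 ≥ 12 mo; reserves 5.5 ≥ 4 mo → qualifies.
Program C: score 805 ≥ 640; DTI 40.9% ≤ 45%; LTV 101.7% > 80%; employment 29 ≥ 18 mo → does not qualify.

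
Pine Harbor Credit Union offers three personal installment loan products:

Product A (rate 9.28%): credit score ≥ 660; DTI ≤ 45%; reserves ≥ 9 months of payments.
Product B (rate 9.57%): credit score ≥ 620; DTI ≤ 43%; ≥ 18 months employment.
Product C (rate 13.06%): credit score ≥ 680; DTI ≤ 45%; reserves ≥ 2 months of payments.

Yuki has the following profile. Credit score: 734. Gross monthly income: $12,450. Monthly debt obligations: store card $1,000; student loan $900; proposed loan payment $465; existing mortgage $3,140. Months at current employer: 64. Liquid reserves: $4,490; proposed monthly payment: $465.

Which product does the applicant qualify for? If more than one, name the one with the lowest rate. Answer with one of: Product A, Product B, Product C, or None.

Total debts = (1,000 + 900 + 465 + 3,140) = 5,505; DTI = 5,505/12,450 = 44.2%.
Reserves = 4,490/465 = 9.7 months.
Product A: score 734 ≥ 660; DTI 44.2% ≤ 45%; reserves 9.7 ≥ 9 mo → qualifies.
Product B: score 734 ≥ 620; DTI 44.2% > 43%; employment 64 ≥ 18 mo → does not qualify.
Product C: score 734 ≥ 680; DTI 44.2% ≤ 45%; reserves 9.7 ≥ 2 mo → qualifies.
Qualifying: Product A, Product C. Lowest rate is 9.28% → Product A.

Product A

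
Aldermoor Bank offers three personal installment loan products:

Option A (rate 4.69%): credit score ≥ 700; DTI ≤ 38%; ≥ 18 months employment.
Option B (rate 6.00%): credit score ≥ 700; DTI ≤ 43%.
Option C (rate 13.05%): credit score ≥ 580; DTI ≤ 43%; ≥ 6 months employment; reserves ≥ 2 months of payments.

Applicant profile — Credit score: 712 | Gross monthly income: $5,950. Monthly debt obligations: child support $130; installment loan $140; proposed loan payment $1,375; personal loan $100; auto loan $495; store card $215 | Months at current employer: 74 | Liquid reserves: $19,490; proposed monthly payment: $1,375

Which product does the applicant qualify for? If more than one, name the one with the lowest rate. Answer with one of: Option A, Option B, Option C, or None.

Total debts = (130 + 140 + 1,375 + 100 + 495 + 215) = 2,455; DTI = 2,455/5,950 = 41.3%.
Reserves = 19,490/1,375 = 14.2 months.
Option A: score 712 ≥ 700; DTI 41.3% > 38%; employment 74 ≥ 18 mo → does not qualify.
Option B: score 712 ≥ 700; DTI 41.3% ≤ 43% → qualifies.
Option C: score 712 ≥ 580; DTI 41.3% ≤ 43%; employment 74 ≥ 6 mo; reserves 14.2 ≥ 2 mo → qualifies.
Qualifying: Option B, Option C. Lowest rate is 6.00% → Option B.

Option B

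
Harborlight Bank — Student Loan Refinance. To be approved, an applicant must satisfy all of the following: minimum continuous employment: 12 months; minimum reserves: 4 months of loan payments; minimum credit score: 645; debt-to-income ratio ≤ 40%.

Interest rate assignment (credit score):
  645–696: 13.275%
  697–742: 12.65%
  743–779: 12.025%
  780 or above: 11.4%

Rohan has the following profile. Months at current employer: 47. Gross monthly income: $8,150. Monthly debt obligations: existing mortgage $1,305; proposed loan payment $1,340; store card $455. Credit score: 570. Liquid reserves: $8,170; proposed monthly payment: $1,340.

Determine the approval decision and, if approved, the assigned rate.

Denied

Credit score 570 < 645 (below minimum)
Reserves: 8,170 ÷ 1,340 = 6.1 months (meets 4-month minimum)
Total monthly debts = (1,305 + 1,340 + 455) = 3,100. DTI: 3,100 ÷ 8,150 = 38%, within the 40% cap
Employment 47 ≥ 12 months
Not all requirements met → denied.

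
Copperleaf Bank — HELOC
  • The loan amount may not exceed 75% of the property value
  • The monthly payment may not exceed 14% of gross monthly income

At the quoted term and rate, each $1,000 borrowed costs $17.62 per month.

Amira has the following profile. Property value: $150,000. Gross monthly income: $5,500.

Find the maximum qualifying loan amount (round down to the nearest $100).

Payment cap: 14% × $5,500 = $770/month.
At $17.62 per $1,000, that supports 770/17.62 × 1,000 ≈ $43,700 → $43,700.
LTV cap: 75% × $150,000 = $112,500 → $112,500.
Binding constraint: payment-to-income.

$43,700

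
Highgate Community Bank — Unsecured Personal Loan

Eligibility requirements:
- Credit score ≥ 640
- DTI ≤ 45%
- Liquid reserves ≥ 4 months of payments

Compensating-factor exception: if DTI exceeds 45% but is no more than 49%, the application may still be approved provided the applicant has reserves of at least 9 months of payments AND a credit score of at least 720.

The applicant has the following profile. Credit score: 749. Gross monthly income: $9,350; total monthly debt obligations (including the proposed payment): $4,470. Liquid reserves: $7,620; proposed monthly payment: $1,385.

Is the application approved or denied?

Credit score 749 ≥ 640 (meets base)
DTI: 4,470 ÷ 9,350 = 47.8%, over the 45% base limit.
Reserves = 7,620/1,385 = 5.5 months ≥ 4
DTI 47.8% is within the 45%–49% exception band; checking compensating factors.
Override check — reserves: 5.5 mo (short of 9); score: 749 (ok).
Compensating-factor requirement not fully met.

Denied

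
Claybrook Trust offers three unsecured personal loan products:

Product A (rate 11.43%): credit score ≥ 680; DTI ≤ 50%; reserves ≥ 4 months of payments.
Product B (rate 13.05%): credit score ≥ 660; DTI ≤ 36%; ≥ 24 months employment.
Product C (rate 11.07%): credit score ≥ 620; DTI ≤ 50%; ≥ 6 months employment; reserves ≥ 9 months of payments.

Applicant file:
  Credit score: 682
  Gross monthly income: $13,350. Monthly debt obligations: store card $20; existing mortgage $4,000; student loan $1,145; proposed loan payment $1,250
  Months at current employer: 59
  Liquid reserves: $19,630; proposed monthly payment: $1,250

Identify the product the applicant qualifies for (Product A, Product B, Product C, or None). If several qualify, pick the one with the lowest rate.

Total debts = (20 + 4,000 + 1,145 + 1,250) = 6,415; DTI = 6,415/13,350 = 48.1%.
Reserves = 19,630/1,250 = 15.7 months.
Product A: score 682 ≥ 680; DTI 48.1% ≤ 50%; reserves 15.7 ≥ 4 mo → qualifies.
Product B: score 682 ≥ 660; DTI 48.1% > 36%; employment 59 ≥ 24 mo → does not qualify.
Product C: score 682 ≥ 620; DTI 48.1% ≤ 50%; employment 59 ≥ 6 mo; reserves 15.7 ≥ 9 mo → qualifies.
Qualifying: Product A, Product C. Lowest rate is 11.07% → Product C.

Product C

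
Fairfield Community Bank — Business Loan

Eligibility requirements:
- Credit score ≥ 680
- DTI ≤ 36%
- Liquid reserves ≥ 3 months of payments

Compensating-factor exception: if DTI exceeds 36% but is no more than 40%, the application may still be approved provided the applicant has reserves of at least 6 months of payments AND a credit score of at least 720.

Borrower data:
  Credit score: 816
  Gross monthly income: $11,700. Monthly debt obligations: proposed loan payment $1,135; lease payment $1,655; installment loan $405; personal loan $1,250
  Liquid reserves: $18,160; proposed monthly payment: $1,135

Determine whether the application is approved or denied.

Approved

Credit score 816 ≥ 680 (meets base)
Total debts = (1,135 + 1,655 + 405 + 1,250) = 4,445. DTI = 4,445/11,700 = 38% > 36% — standard DTI limit exceeded.
Liquid reserves cover 18,160/1,135 = 16.0 months — ≥ 3 required
38% falls in the override range (36%–40%), so the compensating-factor test applies.
Reserves 16.0 ≥ 6 months; credit score 816 ≥ 720.
Both compensating conditions met → exception applies.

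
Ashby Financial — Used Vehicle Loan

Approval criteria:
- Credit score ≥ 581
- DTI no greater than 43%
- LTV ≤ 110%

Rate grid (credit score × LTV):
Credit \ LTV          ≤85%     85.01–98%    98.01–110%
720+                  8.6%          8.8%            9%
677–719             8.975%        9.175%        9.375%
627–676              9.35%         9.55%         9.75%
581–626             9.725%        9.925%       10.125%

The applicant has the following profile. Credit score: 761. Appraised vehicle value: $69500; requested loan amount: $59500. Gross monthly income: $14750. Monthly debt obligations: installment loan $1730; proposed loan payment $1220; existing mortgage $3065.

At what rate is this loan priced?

8.8%

Credit score 761 ≥ 581; Total monthly debts = (1,730 + 1,220 + 3,065) = 6,015. DTI = 6,015/14,750 = 40.8% ≤ 43%
LTV = 59,500/69,500 = 85.6% ≤ 110%
Score 761 is in the 720+ band; LTV 85.6% is in the 85.01–98% band → 8.8%.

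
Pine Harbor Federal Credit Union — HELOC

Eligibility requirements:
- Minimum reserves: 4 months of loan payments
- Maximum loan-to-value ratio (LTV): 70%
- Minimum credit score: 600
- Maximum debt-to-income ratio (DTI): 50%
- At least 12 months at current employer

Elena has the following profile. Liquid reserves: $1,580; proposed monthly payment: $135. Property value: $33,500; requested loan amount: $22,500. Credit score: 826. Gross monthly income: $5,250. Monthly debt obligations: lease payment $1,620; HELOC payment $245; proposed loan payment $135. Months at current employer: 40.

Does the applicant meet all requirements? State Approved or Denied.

Liquid reserves cover 1,580/135 = 11.7 months — ≥ 4 required
Loan-to-value = 22,500/33,500 = 67.2% — pass (70% max)
Credit score 826 ≥ 600 (meets)
Total monthly debts = (1,620 + 245 + 135) = 2,000. DTI = 2,000/5,250 = 38.1% ≤ 50%
Employment 40 ≥ 12 months
All criteria satisfied.

Approved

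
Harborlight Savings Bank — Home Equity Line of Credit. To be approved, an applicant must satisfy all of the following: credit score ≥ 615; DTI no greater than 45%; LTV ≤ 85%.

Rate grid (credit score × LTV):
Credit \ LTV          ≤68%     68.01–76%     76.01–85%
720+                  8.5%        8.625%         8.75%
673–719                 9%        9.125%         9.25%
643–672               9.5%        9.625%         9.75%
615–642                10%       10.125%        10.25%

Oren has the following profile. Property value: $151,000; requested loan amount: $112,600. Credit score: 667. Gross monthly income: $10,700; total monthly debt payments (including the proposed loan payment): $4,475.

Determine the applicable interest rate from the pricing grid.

9.625%

Credit score 667 ≥ 615; DTI = 4,475/10,700 = 41.8% ≤ 45%
LTV: 112,600 ÷ 151,000 = 74.6%, within 85% cap
Credit 667 → row 643–672; LTV 74.6% → column 68.01–76%. Grid cell → 9.625%.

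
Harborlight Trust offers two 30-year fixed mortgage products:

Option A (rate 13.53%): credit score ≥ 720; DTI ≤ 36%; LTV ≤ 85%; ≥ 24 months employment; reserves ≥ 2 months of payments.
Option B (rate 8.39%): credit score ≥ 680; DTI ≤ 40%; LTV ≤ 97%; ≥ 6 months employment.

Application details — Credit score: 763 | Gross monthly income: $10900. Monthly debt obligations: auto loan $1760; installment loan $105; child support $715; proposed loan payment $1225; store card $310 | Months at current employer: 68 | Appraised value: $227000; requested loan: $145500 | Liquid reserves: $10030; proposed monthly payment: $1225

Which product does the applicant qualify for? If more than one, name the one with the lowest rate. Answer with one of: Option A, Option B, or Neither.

Option B

Total debts = (1,760 + 105 + 715 + 1,225 + 310) = 4,115; DTI = 4,115/10,900 = 37.8%.
LTV = 145,500/227,000 = 64.1%.
Reserves = 10,030/1,225 = 8.2 months.
Option A: score 763 ≥ 720; DTI 37.8% > 36%; LTV 64.1% ≤ 85%; employment 68 ≥ 24 mo; reserves 8.2 ≥ 2 mo → does not qualify.
Option B: score 763 ≥ 680; DTI 37.8% ≤ 40%; LTV 64.1% ≤ 97%; employment 68 ≥ 6 mo → qualifies.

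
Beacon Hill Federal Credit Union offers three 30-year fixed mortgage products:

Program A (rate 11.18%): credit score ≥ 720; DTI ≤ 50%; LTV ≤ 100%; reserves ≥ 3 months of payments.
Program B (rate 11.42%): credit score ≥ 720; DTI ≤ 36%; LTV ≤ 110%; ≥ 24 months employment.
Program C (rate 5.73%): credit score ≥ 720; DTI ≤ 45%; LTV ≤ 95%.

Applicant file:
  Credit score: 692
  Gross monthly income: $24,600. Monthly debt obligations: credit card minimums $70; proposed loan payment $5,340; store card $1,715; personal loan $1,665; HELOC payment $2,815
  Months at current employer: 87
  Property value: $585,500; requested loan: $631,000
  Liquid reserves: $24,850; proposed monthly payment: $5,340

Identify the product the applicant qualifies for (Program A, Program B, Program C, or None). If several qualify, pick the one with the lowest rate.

Total debts = (70 + 5,340 + 1,715 + 1,665 + 2,815) = 11,605; DTI = 11,605/24,600 = 47.2%.
LTV = 631,000/585,500 = 107.8%.
Reserves = 24,850/5,340 = 4.7 months.
Program A: score 692 < 720; DTI 47.2% ≤ 50%; LTV 107.8% > 100%; reserves 4.7 ≥ 3 mo → does not qualify.
Program B: score 692 < 720; DTI 47.2% > 36%; LTV 107.8% ≤ 110%; employment 87 ≥ 24 mo → does not qualify.
Program C: score 692 < 720; DTI 47.2% > 45%; LTV 107.8% > 95% → does not qualify.

None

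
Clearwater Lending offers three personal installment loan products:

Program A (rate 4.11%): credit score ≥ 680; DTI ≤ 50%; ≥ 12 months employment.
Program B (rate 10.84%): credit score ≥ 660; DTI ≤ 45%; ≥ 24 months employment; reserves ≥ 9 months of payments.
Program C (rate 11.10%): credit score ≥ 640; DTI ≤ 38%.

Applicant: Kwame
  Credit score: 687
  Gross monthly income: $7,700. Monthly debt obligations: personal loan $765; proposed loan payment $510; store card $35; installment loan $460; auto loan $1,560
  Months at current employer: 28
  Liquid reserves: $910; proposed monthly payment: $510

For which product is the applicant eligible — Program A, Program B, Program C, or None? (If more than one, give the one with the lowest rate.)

Total debts = (765 + 510 + 35 + 460 + 1,560) = 3,330; DTI = 3,330/7,700 = 43.2%.
Reserves = 910/510 = 1.8 months.
Program A: score 687 ≥ 680; DTI 43.2% ≤ 50%; employment 28 ≥ 12 mo → qualifies.
Program B: score 687 ≥ 660; DTI 43.2% ≤ 45%; employment 28 ≥ 24 mo; reserves 1.8 < 9 mo → does not qualify.
Program C: score 687 ≥ 640; DTI 43.2% > 38% → does not qualify.

Program A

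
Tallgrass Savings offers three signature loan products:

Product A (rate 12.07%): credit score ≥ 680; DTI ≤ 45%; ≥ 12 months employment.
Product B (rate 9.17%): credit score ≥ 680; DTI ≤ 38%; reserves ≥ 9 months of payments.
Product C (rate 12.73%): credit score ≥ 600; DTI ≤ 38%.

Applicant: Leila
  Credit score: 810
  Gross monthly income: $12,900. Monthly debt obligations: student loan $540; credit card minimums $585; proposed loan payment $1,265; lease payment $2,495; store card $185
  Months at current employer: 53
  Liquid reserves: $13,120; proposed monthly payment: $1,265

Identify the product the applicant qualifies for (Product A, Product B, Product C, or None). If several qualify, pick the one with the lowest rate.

Total debts = (540 + 585 + 1,265 + 2,495 + 185) = 5,070; DTI = 5,070/12,900 = 39.3%.
Reserves = 13,120/1,265 = 10.4 months.
Product A: score 810 ≥ 680; DTI 39.3% ≤ 45%; employment 53 ≥ 12 mo → qualifies.
Product B: score 810 ≥ 680; DTI 39.3% > 38%; reserves 10.4 ≥ 9 mo → does not qualify.
Product C: score 810 ≥ 600; DTI 39.3% > 38% → does not qualify.

Product A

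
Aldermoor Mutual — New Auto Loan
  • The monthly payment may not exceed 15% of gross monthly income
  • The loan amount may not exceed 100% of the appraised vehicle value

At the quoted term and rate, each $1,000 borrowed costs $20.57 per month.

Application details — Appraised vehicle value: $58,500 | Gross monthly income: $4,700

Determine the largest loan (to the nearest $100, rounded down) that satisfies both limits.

$34,200

Payment cap: 15% × $4,700 = $705/month.
At $20.57 per $1,000, that supports 705/20.57 × 1,000 ≈ $34,273 → $34,200.
LTV cap: 100% × $58,500 = $58,500 → $58,500.
Binding constraint: payment-to-income.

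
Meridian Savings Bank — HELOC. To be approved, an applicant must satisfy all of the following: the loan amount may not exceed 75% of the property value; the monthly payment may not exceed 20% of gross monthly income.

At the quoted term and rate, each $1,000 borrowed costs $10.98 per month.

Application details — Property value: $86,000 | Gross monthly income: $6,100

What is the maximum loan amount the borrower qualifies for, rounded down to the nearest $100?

$64,500

Payment cap: 20% × $6,100 = $1,220/month.
At $10.98 per $1,000, that supports 1,220/10.98 × 1,000 ≈ $111,111 → $111,100.
LTV cap: 75% × $86,000 = $64,500 → $64,500.
Binding constraint: loan-to-value.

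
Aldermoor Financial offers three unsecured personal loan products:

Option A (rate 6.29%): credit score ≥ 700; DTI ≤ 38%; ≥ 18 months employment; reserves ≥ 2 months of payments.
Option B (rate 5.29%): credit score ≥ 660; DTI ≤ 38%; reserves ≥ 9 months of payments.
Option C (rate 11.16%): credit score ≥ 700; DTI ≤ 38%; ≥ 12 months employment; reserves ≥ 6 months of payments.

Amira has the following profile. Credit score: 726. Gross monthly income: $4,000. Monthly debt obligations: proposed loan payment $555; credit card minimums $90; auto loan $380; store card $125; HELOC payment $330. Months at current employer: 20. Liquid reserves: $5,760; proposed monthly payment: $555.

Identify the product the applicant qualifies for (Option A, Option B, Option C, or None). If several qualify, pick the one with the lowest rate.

Option B

Total debts = (555 + 90 + 380 + 125 + 330) = 1,480; DTI = 1,480/4,000 = 37%.
Reserves = 5,760/555 = 10.4 months.
Option A: score 726 ≥ 700; DTI 37% ≤ 38%; employment 20 ≥ 18 mo; reserves 10.4 ≥ 2 mo → qualifies.
Option B: score 726 ≥ 660; DTI 37% ≤ 38%; reserves 10.4 ≥ 9 mo → qualifies.
Option C: score 726 ≥ 700; DTI 37% ≤ 38%; employment 20 ≥ 12 mo; reserves 10.4 ≥ 6 mo → qualifies.
Qualifying: Option A, Option B, Option C. Lowest rate is 5.29% → Option B.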